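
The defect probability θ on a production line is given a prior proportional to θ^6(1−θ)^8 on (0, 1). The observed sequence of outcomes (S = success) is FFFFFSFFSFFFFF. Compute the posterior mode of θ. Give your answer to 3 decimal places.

θ̂_MAP = 0.286

The prior density ∝ θ^6(1−θ)^8 is the kernel of Beta(7, 9).
Data: 2 successes in 14 trials (from the sequence). The binomial likelihood contributes θ^2(1−θ)^12, so the posterior is Beta(7+2, 9+12) = Beta(9, 21).
For Beta(a, b) with a, b > 1 the mode is (a−1)/(a+b−2) = 8/28 ≈ 0.286.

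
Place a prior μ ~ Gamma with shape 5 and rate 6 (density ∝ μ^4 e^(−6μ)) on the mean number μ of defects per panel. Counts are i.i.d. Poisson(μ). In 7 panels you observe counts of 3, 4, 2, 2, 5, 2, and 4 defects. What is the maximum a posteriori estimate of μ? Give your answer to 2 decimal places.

μ̂_MAP = 2.00

Σxᵢ = 3+4+2+2+5+2+4 = 22, with n = 7.
Posterior ∝ μ^4e^(−6μ) · μ^22e^(−7μ) = μ^26e^(−13μ), i.e. Gamma(shape=27, rate=13).
The mode of a Gamma(a, b) with a ≥ 1 (shape–rate) is (a−1)/b = 26/13 ≈ 2.00.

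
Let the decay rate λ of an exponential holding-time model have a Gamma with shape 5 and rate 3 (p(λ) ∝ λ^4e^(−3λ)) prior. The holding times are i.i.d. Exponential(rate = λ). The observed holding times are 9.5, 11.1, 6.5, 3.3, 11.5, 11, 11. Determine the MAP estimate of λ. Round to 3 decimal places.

The Exponential(rate=λ) likelihood is ∝ λ^n e^(−λΣtᵢ). Here n = 7 and Σtᵢ = 9.5 + 11.1 + 6.5 + 3.3 + 11.5 + 11 + 11 = 63.9.
Posterior ∝ λ^4e^(−3λ) · λ^7e^(−63.9λ) = λ^11e^(−66.9λ), i.e. Gamma(12, 66.9).
Mode = (a−1)/b = 11/66.9 ≈ 0.164.

λ̂_MAP = 0.164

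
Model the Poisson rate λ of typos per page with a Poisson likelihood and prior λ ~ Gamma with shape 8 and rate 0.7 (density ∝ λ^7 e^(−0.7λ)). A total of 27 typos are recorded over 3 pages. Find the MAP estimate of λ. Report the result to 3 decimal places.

Σxᵢ = 27, n = 3.
Posterior ∝ λ^7e^(−0.7λ) · λ^27e^(−3λ) = λ^34e^(−3.7λ), i.e. Gamma(shape=35, rate=3.7).
The mode of a Gamma(a, b) with a ≥ 1 (shape–rate) is (a−1)/b = 34/3.7 ≈ 9.189.

λ̂_MAP = 9.189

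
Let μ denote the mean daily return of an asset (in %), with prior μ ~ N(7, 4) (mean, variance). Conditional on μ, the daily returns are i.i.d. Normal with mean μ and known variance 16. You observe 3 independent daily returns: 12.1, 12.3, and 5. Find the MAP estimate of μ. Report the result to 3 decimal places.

μ̂_MAP = 8.200

n = 3; x̄ = (12.1 + 12.3 + 5)/3 = 29.4/3 = 9.8.
For a Normal prior and Normal likelihood with known variance, the posterior is Normal; its mode equals its mean, the precision-weighted average.
Prior precision 1/σ₀² = 1/4 = 0.25; data precision n/σ² = 3/16 = 0.1875.
μ̂ = (0.25·7 + 0.1875·9.8) / (0.25 + 0.1875) = 3.5875/0.4375 = 8.200.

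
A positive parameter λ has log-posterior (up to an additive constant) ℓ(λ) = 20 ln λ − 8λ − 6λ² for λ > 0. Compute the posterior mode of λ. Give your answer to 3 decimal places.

λ̂_MAP = 1.000

ℓ'(λ) = 20/λ − 8 − 12λ. Setting this to zero and multiplying by λ: 12λ² + 8λ − 20 = 0.
λ = (−8 + √(8² + 4·12·20)) / (2·12) = (−8 + √1024) / 24 = (−8 + 32)/24 = 1.
ℓ''(λ) = −20/λ² − 12 < 0, confirming a maximum.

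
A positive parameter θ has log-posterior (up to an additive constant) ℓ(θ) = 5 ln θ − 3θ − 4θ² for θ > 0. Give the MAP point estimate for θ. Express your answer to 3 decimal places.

θ̂_MAP = 0.625

ℓ'(θ) = 5/θ − 3 − 8θ. Setting this to zero and multiplying by θ: 8θ² + 3θ − 5 = 0.
θ = (−3 + √(3² + 4·8·5)) / (2·8) = (−3 + √169) / 16 = (−3 + 13)/16 = 5/8.
ℓ''(θ) = −5/θ² − 8 < 0, confirming a maximum.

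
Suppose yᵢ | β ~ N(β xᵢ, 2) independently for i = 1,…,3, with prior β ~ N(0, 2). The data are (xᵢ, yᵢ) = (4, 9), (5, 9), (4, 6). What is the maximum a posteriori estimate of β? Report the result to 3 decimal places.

log p(β | y) = −Σ(yᵢ − βxᵢ)²/(2·2) − β²/(2·2) + const.
Setting the derivative to zero: Σxᵢ(yᵢ − βxᵢ)/2 − β/2 = 0, so β = Σxᵢyᵢ / (Σxᵢ² + σ²/τ²).
Σxᵢyᵢ = 4·9 + 5·9 + 4·6 = 105; Σxᵢ² = 57; σ²/τ² = 1.
β̂_MAP = 105 / (57 + 1) = 105/58 ≈ 1.810.

β̂_MAP = 1.810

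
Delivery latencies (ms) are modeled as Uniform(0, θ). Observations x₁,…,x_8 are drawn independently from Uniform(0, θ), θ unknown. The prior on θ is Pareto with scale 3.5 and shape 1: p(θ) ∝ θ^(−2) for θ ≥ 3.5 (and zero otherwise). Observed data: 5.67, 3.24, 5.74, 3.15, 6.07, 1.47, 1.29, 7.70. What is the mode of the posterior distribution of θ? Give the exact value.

θ̂_MAP = 7.70

The Uniform(0, θ) likelihood is θ^(−n) for θ ≥ max(xᵢ), zero otherwise. Here max(xᵢ) = 7.70.
Posterior ∝ θ^(−2) · θ^(−8) = θ^(−10) on θ ≥ max(3.5, 7.70) = 7.70.
This density is strictly decreasing in θ, so the posterior mode lies at the lower boundary of the support.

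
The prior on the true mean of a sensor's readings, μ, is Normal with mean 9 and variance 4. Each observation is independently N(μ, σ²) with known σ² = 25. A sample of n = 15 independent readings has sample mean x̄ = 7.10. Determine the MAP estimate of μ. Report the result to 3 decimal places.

n = 15, x̄ = 7.10.
For a Normal prior and Normal likelihood with known variance, the posterior is Normal; its mode equals its mean, the precision-weighted average.
Prior precision 1/σ₀² = 1/4 = 0.25; data precision n/σ² = 15/25 = 0.6.
μ̂ = (0.25·9 + 0.6·7.1) / (0.25 + 0.6) = 6.51/0.85 = 651/85 ≈ 7.659.

μ̂_MAP = 7.659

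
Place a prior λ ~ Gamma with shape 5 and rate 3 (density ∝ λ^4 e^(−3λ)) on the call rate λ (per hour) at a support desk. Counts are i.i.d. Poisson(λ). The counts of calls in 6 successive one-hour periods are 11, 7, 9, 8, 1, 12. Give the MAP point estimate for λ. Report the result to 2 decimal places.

Σxᵢ = 11+7+9+8+1+12 = 48, with n = 6.
Posterior ∝ λ^4e^(−3λ) · λ^48e^(−6λ) = λ^52e^(−9λ), i.e. Gamma(shape=53, rate=9).
The mode of a Gamma(a, b) with a ≥ 1 (shape–rate) is (a−1)/b = 52/9 ≈ 5.78.

λ̂_MAP = 5.78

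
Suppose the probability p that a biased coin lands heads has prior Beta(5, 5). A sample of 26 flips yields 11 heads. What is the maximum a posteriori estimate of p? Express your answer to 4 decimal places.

Prior: Beta(5, 5).
Data: 11 successes in 26 trials. The binomial likelihood contributes p^11(1−p)^15, so the posterior is Beta(5+11, 5+15) = Beta(16, 20).
For Beta(a, b) with a, b > 1 the mode is (a−1)/(a+b−2) = 15/34 ≈ 0.4412.

p̂_MAP = 0.4412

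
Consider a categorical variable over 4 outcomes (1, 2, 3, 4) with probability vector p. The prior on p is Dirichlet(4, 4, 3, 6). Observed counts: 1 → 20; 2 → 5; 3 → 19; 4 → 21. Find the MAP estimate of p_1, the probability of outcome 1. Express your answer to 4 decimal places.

MAP estimate: 0.2949

The posterior is Dirichlet(αᵢ + nᵢ) = Dirichlet(24, 9, 22, 27).
For a Dirichlet(a₁,…,a_K) with all aᵢ > 1, the mode has j-th component (aⱼ − 1)/(Σaᵢ − K).
Here Σaᵢ = 82 and K = 4, so p_1 = (24 − 1)/(82 − 4) = 23/78 ≈ 0.2949.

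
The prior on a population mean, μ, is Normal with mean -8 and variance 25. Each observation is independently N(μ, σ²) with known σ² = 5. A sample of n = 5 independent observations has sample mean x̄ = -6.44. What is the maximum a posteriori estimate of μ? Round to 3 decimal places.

n = 5, x̄ = -6.44.
For a Normal prior and Normal likelihood with known variance, the posterior is Normal; its mode equals its mean, the precision-weighted average.
Prior precision 1/σ₀² = 1/25 = 0.04; data precision n/σ² = 5/5 = 1.
μ̂ = (0.04·(-8) + 1·(-6.44)) / (0.04 + 1) = (-6.76)/1.04 = -6.500.

μ̂_MAP = -6.500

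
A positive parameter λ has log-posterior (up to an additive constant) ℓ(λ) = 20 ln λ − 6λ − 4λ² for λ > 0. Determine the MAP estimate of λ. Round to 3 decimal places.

ℓ'(λ) = 20/λ − 6 − 8λ. Setting this to zero and multiplying by λ: 8λ² + 6λ − 20 = 0.
λ = (−6 + √(6² + 4·8·20)) / (2·8) = (−6 + √676) / 16 = (−6 + 26)/16 = 5/4.
ℓ''(λ) = −20/λ² − 8 < 0, confirming a maximum.

λ̂_MAP = 1.250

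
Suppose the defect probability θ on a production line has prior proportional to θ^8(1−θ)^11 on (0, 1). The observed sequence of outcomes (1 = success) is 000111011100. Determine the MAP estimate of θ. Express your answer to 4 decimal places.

The prior density ∝ θ^8(1−θ)^11 is the kernel of Beta(9, 12).
Data: 6 successes in 12 trials (from the sequence). The binomial likelihood contributes θ^6(1−θ)^6, so the posterior is Beta(9+6, 12+6) = Beta(15, 18).
For Beta(a, b) with a, b > 1 the mode is (a−1)/(a+b−2) = 14/31 ≈ 0.4516.

θ̂_MAP = 0.4516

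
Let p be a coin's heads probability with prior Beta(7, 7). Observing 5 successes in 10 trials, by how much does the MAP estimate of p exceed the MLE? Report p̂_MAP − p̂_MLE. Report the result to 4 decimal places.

MAP − MLE = 0.0000

Posterior is Beta(12, 12); MAP = (12−1)/(24−2) = 11/22 ≈ 0.50000.
MLE ignores the prior: p̂_MLE = k/n = 5/10 ≈ 0.50000.
Difference = 11/22 − 5/10 = 0 ≈ 0.0000.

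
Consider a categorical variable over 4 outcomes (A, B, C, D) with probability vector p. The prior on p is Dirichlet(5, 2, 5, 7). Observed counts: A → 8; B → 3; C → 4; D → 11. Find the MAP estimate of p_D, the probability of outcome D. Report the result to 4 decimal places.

The posterior is Dirichlet(αᵢ + nᵢ) = Dirichlet(13, 5, 9, 18).
For a Dirichlet(a₁,…,a_K) with all aᵢ > 1, the mode has j-th component (aⱼ − 1)/(Σaᵢ − K).
Here Σaᵢ = 45 and K = 4, so p_D = (18 − 1)/(45 − 4) = 17/41 ≈ 0.4146.

MAP estimate of p_D = 0.4146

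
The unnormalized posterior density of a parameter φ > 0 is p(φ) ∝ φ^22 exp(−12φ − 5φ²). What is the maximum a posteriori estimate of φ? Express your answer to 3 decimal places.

φ̂_MAP = 1.000

ℓ'(φ) = 22/φ − 12 − 10φ. Setting this to zero and multiplying by φ: 10φ² + 12φ − 22 = 0.
φ = (−12 + √(12² + 4·10·22)) / (2·10) = (−12 + √1024) / 20 = (−12 + 32)/20 = 1.
ℓ''(φ) = −22/φ² − 10 < 0, confirming a maximum.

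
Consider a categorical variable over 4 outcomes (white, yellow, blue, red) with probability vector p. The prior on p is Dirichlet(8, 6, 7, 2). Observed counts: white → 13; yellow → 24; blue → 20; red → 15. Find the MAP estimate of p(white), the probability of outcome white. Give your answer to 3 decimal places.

The posterior is Dirichlet(αᵢ + nᵢ) = Dirichlet(21, 30, 27, 17).
For a Dirichlet(a₁,…,a_K) with all aᵢ > 1, the mode has j-th component (aⱼ − 1)/(Σaᵢ − K).
Here Σaᵢ = 95 and K = 4, so p(white) = (21 − 1)/(95 − 4) = 20/91 ≈ 0.220.

MAP estimate of p(white) = 0.220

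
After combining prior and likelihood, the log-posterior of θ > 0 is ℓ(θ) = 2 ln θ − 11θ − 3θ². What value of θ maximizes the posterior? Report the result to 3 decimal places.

ℓ'(θ) = 2/θ − 11 − 6θ. Setting this to zero and multiplying by θ: 6θ² + 11θ − 2 = 0.
θ = (−11 + √(11² + 4·6·2)) / (2·6) = (−11 + √169) / 12 = (−11 + 13)/12 = 1/6.
ℓ''(θ) = −2/θ² − 6 < 0, confirming a maximum.

θ̂_MAP = 0.167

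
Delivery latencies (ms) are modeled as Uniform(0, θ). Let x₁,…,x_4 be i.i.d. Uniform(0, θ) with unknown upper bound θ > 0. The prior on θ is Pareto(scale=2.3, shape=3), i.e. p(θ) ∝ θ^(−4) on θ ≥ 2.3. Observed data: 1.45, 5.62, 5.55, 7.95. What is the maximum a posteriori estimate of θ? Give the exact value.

The Uniform(0, θ) likelihood is θ^(−n) for θ ≥ max(xᵢ), zero otherwise. Here max(xᵢ) = 7.95.
Posterior ∝ θ^(−4) · θ^(−4) = θ^(−8) on θ ≥ max(2.3, 7.95) = 7.95.
This density is strictly decreasing in θ, so the posterior mode lies at the lower boundary of the support.

θ̂_MAP = 7.95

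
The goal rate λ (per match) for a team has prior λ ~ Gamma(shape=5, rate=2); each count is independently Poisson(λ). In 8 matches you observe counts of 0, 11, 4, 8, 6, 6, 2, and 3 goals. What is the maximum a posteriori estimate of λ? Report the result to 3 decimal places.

Σxᵢ = 0+11+4+8+6+6+2+3 = 40, with n = 8.
Posterior ∝ λ^4e^(−2λ) · λ^40e^(−8λ) = λ^44e^(−10λ), i.e. Gamma(shape=45, rate=10).
The mode of a Gamma(a, b) with a ≥ 1 (shape–rate) is (a−1)/b = 44/10 ≈ 4.400.

λ̂_MAP = 4.400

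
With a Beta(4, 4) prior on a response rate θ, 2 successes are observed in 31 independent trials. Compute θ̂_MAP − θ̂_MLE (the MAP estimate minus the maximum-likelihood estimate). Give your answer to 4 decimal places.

MAP − MLE = 0.0706

Posterior is Beta(6, 33); MAP = (6−1)/(39−2) = 5/37 ≈ 0.13514.
MLE ignores the prior: θ̂_MLE = k/n = 2/31 ≈ 0.06452.
Difference = 5/37 − 2/31 = 81/1147 ≈ 0.0706.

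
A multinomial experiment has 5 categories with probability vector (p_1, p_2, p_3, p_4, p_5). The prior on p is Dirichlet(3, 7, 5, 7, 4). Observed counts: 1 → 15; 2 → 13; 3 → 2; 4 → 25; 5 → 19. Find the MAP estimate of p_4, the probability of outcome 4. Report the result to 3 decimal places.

MAP estimate: 0.326

The posterior is Dirichlet(αᵢ + nᵢ) = Dirichlet(18, 20, 7, 32, 23).
For a Dirichlet(a₁,…,a_K) with all aᵢ > 1, the mode has j-th component (aⱼ − 1)/(Σaᵢ − K).
Here Σaᵢ = 100 and K = 5, so p_4 = (32 − 1)/(100 − 5) = 31/95 ≈ 0.326.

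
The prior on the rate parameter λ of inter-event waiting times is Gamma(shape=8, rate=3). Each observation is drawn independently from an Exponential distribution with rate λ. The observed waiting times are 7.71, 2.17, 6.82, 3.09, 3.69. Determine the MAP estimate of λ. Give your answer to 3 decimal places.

The Exponential(rate=λ) likelihood is ∝ λ^n e^(−λΣtᵢ). Here n = 5 and Σtᵢ = 7.71 + 2.17 + 6.82 + 3.09 + 3.69 = 23.48.
Posterior ∝ λ^7e^(−3λ) · λ^5e^(−23.48λ) = λ^12e^(−26.48λ), i.e. Gamma(13, 26.48).
Mode = (a−1)/b = 12/26.48 ≈ 0.453.

λ̂_MAP = 0.453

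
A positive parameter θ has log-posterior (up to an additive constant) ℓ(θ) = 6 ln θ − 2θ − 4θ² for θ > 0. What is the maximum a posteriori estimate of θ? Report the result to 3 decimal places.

ℓ'(θ) = 6/θ − 2 − 8θ. Setting this to zero and multiplying by θ: 8θ² + 2θ − 6 = 0.
θ = (−2 + √(2² + 4·8·6)) / (2·8) = (−2 + √196) / 16 = (−2 + 14)/16 = 3/4.
ℓ''(θ) = −6/θ² − 8 < 0, confirming a maximum.

θ̂_MAP = 0.750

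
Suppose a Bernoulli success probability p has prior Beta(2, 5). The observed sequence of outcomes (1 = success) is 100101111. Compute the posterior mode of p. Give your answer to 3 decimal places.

p̂_MAP = 0.500

Prior: Beta(2, 5).
Data: 6 successes in 9 trials (from the sequence). The binomial likelihood contributes p^6(1−p)^3, so the posterior is Beta(2+6, 5+3) = Beta(8, 8).
For Beta(a, b) with a, b > 1 the mode is (a−1)/(a+b−2) = 7/14 ≈ 0.500.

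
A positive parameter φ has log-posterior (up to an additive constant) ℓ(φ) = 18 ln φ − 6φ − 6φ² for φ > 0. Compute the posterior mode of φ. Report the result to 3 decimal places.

φ̂_MAP = 1.000

ℓ'(φ) = 18/φ − 6 − 12φ. Setting this to zero and multiplying by φ: 12φ² + 6φ − 18 = 0.
φ = (−6 + √(6² + 4·12·18)) / (2·12) = (−6 + √900) / 24 = (−6 + 30)/24 = 1.
ℓ''(φ) = −18/φ² − 12 < 0, confirming a maximum.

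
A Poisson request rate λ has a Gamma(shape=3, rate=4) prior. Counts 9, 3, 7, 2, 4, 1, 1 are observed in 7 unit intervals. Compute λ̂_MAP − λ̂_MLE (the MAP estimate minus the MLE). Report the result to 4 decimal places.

MAP − MLE = -1.2208

Σxᵢ = 27. Posterior is Gamma(30, 11); MAP = (30−1)/11 = 29/11 ≈ 2.63636.
MLE = x̄ = 27/7 ≈ 3.85714.
Difference = 29/11 − 27/7 = -94/77 ≈ -1.2208.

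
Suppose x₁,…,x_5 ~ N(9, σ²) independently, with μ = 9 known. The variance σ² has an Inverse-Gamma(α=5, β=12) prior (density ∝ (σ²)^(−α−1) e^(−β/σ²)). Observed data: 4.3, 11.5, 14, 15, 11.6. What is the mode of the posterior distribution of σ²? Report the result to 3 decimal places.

σ̂²_MAP = 7.065

Sum of squared deviations about the known mean: SS = (4.3−9)² + (11.5−9)² + (14−9)² + (15−9)² + (11.6−9)² = 96.1.
The Normal likelihood contributes (σ²)^(−n/2) exp(−SS/(2σ²)), so the posterior is Inverse-Gamma(α + n/2, β + SS/2) = Inverse-Gamma(7.5, 60.05).
The mode of Inverse-Gamma(a, b) is b/(a+1) = 60.05/8.5 ≈ 7.065.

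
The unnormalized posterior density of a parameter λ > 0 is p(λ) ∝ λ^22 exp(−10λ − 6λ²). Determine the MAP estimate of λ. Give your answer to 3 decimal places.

λ̂_MAP = 1.000

ℓ'(λ) = 22/λ − 10 − 12λ. Setting this to zero and multiplying by λ: 12λ² + 10λ − 22 = 0.
λ = (−10 + √(10² + 4·12·22)) / (2·12) = (−10 + √1156) / 24 = (−10 + 34)/24 = 1.
ℓ''(λ) = −22/λ² − 12 < 0, confirming a maximum.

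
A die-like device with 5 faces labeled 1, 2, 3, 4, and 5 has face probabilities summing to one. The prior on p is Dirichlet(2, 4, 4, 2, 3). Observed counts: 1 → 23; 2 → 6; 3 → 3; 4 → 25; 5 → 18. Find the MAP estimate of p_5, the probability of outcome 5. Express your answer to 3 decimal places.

MAP estimate: 0.235

The posterior is Dirichlet(αᵢ + nᵢ) = Dirichlet(25, 10, 7, 27, 21).
For a Dirichlet(a₁,…,a_K) with all aᵢ > 1, the mode has j-th component (aⱼ − 1)/(Σaᵢ − K).
Here Σaᵢ = 90 and K = 5, so p_5 = (21 − 1)/(90 − 5) = 20/85 ≈ 0.235.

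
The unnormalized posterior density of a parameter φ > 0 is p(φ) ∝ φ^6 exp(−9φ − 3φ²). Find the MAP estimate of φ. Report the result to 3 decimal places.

ℓ'(φ) = 6/φ − 9 − 6φ. Setting this to zero and multiplying by φ: 6φ² + 9φ − 6 = 0.
φ = (−9 + √(9² + 4·6·6)) / (2·6) = (−9 + √225) / 12 = (−9 + 15)/12 = 1/2.
ℓ''(φ) = −6/φ² − 6 < 0, confirming a maximum.

φ̂_MAP = 0.500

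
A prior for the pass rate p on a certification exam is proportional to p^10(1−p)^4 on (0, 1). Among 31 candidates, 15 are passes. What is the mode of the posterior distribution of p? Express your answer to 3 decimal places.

The prior density ∝ p^10(1−p)^4 is the kernel of Beta(11, 5).
Data: 15 successes in 31 trials. The binomial likelihood contributes p^15(1−p)^16, so the posterior is Beta(11+15, 5+16) = Beta(26, 21).
For Beta(a, b) with a, b > 1 the mode is (a−1)/(a+b−2) = 25/45 ≈ 0.556.

p̂_MAP = 0.556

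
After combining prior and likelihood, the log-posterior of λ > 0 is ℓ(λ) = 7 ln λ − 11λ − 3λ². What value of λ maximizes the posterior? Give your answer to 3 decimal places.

λ̂_MAP = 0.500

ℓ'(λ) = 7/λ − 11 − 6λ. Setting this to zero and multiplying by λ: 6λ² + 11λ − 7 = 0.
λ = (−11 + √(11² + 4·6·7)) / (2·6) = (−11 + √289) / 12 = (−11 + 17)/12 = 1/2.
ℓ''(λ) = −7/λ² − 6 < 0, confirming a maximum.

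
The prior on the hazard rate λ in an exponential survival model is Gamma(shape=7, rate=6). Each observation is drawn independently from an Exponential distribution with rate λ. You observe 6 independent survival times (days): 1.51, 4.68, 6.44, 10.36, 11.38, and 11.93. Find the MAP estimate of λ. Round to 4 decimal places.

λ̂_MAP = 0.2294

The Exponential(rate=λ) likelihood is ∝ λ^n e^(−λΣtᵢ). Here n = 6 and Σtᵢ = 1.51 + 4.68 + 6.44 + 10.36 + 11.38 + 11.93 = 46.30.
Posterior ∝ λ^6e^(−6λ) · λ^6e^(−46.30λ) = λ^12e^(−52.30λ), i.e. Gamma(13, 52.30).
Mode = (a−1)/b = 12/52.30 ≈ 0.2294.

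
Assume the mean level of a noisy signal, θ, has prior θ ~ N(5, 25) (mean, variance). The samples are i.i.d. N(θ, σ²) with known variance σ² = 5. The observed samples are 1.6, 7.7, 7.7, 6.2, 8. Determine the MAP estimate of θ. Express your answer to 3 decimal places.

n = 5; x̄ = (1.6 + 7.7 + 7.7 + 6.2 + 8)/5 = 31.2/5 = 6.24.
For a Normal prior and Normal likelihood with known variance, the posterior is Normal; its mode equals its mean, the precision-weighted average.
Prior precision 1/σ₀² = 1/25 = 0.04; data precision n/σ² = 5/5 = 1.
θ̂ = (0.04·5 + 1·6.24) / (0.04 + 1) = 6.44/1.04 = 161/26 ≈ 6.192.

θ̂_MAP = 6.192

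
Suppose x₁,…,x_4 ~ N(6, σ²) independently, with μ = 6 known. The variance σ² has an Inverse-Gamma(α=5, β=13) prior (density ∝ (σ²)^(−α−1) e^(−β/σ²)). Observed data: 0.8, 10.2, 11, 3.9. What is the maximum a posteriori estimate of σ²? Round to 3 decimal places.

Sum of squared deviations about the known mean: SS = (0.8−6)² + (10.2−6)² + (11−6)² + (3.9−6)² = 74.09.
The Normal likelihood contributes (σ²)^(−n/2) exp(−SS/(2σ²)), so the posterior is Inverse-Gamma(α + n/2, β + SS/2) = Inverse-Gamma(7, 50.045).
The mode of Inverse-Gamma(a, b) is b/(a+1) = 50.045/8 ≈ 6.256.

σ̂²_MAP = 6.256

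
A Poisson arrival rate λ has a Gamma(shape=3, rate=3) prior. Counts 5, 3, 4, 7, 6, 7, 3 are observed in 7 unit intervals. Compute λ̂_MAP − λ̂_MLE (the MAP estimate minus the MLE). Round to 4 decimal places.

Σxᵢ = 35. Posterior is Gamma(38, 10); MAP = (38−1)/10 = 37/10 ≈ 3.70000.
MLE = x̄ = 35/7 ≈ 5.00000.
Difference = 37/10 − 35/7 = -13/10 ≈ -1.3000.

MAP − MLE = -1.3000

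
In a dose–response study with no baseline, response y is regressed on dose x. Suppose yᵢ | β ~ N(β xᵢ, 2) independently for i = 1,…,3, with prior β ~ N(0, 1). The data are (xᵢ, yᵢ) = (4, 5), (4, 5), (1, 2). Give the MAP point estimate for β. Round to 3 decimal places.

log p(β | y) = −Σ(yᵢ − βxᵢ)²/(2·2) − β²/(2·1) + const.
Setting the derivative to zero: Σxᵢ(yᵢ − βxᵢ)/2 − β/1 = 0, so β = Σxᵢyᵢ / (Σxᵢ² + σ²/τ²).
Σxᵢyᵢ = 4·5 + 4·5 + 1·2 = 42; Σxᵢ² = 33; σ²/τ² = 2.
β̂_MAP = 42 / (33 + 2) = 42/35 ≈ 1.200.

β̂_MAP = 1.200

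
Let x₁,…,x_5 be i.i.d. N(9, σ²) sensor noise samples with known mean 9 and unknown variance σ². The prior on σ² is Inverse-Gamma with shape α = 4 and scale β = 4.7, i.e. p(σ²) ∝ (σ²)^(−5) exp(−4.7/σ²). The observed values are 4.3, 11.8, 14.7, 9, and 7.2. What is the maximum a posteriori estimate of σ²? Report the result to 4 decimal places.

Sum of squared deviations about the known mean: SS = (4.3−9)² + (11.8−9)² + (14.7−9)² + (9−9)² + (7.2−9)² = 65.66.
The Normal likelihood contributes (σ²)^(−n/2) exp(−SS/(2σ²)), so the posterior is Inverse-Gamma(α + n/2, β + SS/2) = Inverse-Gamma(6.5, 37.53).
The mode of Inverse-Gamma(a, b) is b/(a+1) = 37.53/7.5 ≈ 5.0040.

σ̂²_MAP = 5.0040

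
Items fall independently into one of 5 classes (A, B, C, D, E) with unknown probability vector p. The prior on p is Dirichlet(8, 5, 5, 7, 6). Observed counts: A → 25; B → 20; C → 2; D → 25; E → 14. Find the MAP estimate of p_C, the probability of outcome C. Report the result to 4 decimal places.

The posterior is Dirichlet(αᵢ + nᵢ) = Dirichlet(33, 25, 7, 32, 20).
For a Dirichlet(a₁,…,a_K) with all aᵢ > 1, the mode has j-th component (aⱼ − 1)/(Σaᵢ − K).
Here Σaᵢ = 117 and K = 5, so p_C = (7 − 1)/(117 − 5) = 6/112 ≈ 0.0536.

MAP estimate of p_C = 0.0536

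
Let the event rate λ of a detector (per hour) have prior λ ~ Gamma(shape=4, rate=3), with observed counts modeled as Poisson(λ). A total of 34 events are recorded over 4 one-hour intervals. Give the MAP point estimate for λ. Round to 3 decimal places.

λ̂_MAP = 5.286

Σxᵢ = 34, n = 4.
Posterior ∝ λ^3e^(−3λ) · λ^34e^(−4λ) = λ^37e^(−7λ), i.e. Gamma(shape=38, rate=7).
The mode of a Gamma(a, b) with a ≥ 1 (shape–rate) is (a−1)/b = 37/7 ≈ 5.286.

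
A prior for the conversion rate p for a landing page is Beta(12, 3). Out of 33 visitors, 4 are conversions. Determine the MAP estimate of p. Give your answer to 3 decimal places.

p̂_MAP = 0.326

Prior: Beta(12, 3).
Data: 4 successes in 33 trials. The binomial likelihood contributes p^4(1−p)^29, so the posterior is Beta(12+4, 3+29) = Beta(16, 32).
For Beta(a, b) with a, b > 1 the mode is (a−1)/(a+b−2) = 15/46 ≈ 0.326.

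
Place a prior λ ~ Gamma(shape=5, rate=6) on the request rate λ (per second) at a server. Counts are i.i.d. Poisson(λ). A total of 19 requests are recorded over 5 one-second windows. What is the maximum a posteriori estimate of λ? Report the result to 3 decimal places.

λ̂_MAP = 2.091

Σxᵢ = 19, n = 5.
Posterior ∝ λ^4e^(−6λ) · λ^19e^(−5λ) = λ^23e^(−11λ), i.e. Gamma(shape=24, rate=11).
The mode of a Gamma(a, b) with a ≥ 1 (shape–rate) is (a−1)/b = 23/11 ≈ 2.091.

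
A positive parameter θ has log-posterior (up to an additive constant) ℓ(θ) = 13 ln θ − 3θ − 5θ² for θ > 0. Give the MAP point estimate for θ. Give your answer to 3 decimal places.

θ̂_MAP = 1.000

ℓ'(θ) = 13/θ − 3 − 10θ. Setting this to zero and multiplying by θ: 10θ² + 3θ − 13 = 0.
θ = (−3 + √(3² + 4·10·13)) / (2·10) = (−3 + √529) / 20 = (−3 + 23)/20 = 1.
ℓ''(θ) = −13/θ² − 10 < 0, confirming a maximum.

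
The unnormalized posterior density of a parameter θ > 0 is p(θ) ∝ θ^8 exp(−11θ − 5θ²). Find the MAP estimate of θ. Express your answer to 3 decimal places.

θ̂_MAP = 0.500

ℓ'(θ) = 8/θ − 11 − 10θ. Setting this to zero and multiplying by θ: 10θ² + 11θ − 8 = 0.
θ = (−11 + √(11² + 4·10·8)) / (2·10) = (−11 + √441) / 20 = (−11 + 21)/20 = 1/2.
ℓ''(θ) = −8/θ² − 10 < 0, confirming a maximum.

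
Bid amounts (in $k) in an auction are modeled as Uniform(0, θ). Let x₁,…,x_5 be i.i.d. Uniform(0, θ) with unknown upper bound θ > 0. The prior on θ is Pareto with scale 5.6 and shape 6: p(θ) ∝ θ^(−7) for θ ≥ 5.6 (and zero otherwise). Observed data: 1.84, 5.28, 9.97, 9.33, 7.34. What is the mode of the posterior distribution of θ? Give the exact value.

θ̂_MAP = 9.97

The Uniform(0, θ) likelihood is θ^(−n) for θ ≥ max(xᵢ), zero otherwise. Here max(xᵢ) = 9.97.
Posterior ∝ θ^(−7) · θ^(−5) = θ^(−12) on θ ≥ max(5.6, 9.97) = 9.97.
This density is strictly decreasing in θ, so the posterior mode lies at the lower boundary of the support.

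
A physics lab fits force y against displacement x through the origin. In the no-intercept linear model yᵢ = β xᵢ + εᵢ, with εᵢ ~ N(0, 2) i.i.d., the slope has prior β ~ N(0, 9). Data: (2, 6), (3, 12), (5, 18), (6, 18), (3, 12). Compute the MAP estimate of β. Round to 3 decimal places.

log p(β | y) = −Σ(yᵢ − βxᵢ)²/(2·2) − β²/(2·9) + const.
Setting the derivative to zero: Σxᵢ(yᵢ − βxᵢ)/2 − β/9 = 0, so β = Σxᵢyᵢ / (Σxᵢ² + σ²/τ²).
Σxᵢyᵢ = 2·6 + 3·12 + 5·18 + 6·18 + 3·12 = 282; Σxᵢ² = 83; σ²/τ² = 2/9.
β̂_MAP = 282 / (83 + 2/9) = 282/(749/9) = 2538/749 ≈ 3.389.

β̂_MAP = 3.389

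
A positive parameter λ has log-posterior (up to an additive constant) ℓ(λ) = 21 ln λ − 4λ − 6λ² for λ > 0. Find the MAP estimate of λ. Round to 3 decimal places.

λ̂_MAP = 1.167

ℓ'(λ) = 21/λ − 4 − 12λ. Setting this to zero and multiplying by λ: 12λ² + 4λ − 21 = 0.
λ = (−4 + √(4² + 4·12·21)) / (2·12) = (−4 + √1024) / 24 = (−4 + 32)/24 = 7/6.
ℓ''(λ) = −21/λ² − 12 < 0, confirming a maximum.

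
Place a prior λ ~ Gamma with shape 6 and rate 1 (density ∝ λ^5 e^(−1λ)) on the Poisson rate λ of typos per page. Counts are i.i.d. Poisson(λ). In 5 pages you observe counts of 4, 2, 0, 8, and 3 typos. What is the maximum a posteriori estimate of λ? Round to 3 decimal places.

Σxᵢ = 4+2+0+8+3 = 17, with n = 5.
Posterior ∝ λ^5e^(−1λ) · λ^17e^(−5λ) = λ^22e^(−6λ), i.e. Gamma(shape=23, rate=6).
The mode of a Gamma(a, b) with a ≥ 1 (shape–rate) is (a−1)/b = 22/6 ≈ 3.667.

λ̂_MAP = 3.667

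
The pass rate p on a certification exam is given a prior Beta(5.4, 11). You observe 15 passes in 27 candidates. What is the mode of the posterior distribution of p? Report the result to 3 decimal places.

p̂_MAP = 0.469

Prior: Beta(5.4, 11).
Data: 15 successes in 27 trials. The binomial likelihood contributes p^15(1−p)^12, so the posterior is Beta(5.4+15, 11+12) = Beta(20.4, 23).
For Beta(a, b) with a, b > 1 the mode is (a−1)/(a+b−2) = 19.4/41.4 ≈ 0.469.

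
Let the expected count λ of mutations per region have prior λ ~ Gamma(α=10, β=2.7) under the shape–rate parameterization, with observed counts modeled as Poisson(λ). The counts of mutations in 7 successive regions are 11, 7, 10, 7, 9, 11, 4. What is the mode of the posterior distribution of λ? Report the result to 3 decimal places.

Σxᵢ = 11+7+10+7+9+11+4 = 59, with n = 7.
Posterior ∝ λ^9e^(−2.7λ) · λ^59e^(−7λ) = λ^68e^(−9.7λ), i.e. Gamma(shape=69, rate=9.7).
The mode of a Gamma(a, b) with a ≥ 1 (shape–rate) is (a−1)/b = 68/9.7 ≈ 7.010.

λ̂_MAP = 7.010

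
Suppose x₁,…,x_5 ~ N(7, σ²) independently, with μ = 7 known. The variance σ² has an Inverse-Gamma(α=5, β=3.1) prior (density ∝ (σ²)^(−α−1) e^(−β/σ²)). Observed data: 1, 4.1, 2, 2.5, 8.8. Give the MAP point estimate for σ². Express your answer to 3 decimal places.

σ̂²_MAP = 5.829

Sum of squared deviations about the known mean: SS = (1−7)² + (4.1−7)² + (2−7)² + (2.5−7)² + (8.8−7)² = 92.9.
The Normal likelihood contributes (σ²)^(−n/2) exp(−SS/(2σ²)), so the posterior is Inverse-Gamma(α + n/2, β + SS/2) = Inverse-Gamma(7.5, 49.55).
The mode of Inverse-Gamma(a, b) is b/(a+1) = 49.55/8.5 ≈ 5.829.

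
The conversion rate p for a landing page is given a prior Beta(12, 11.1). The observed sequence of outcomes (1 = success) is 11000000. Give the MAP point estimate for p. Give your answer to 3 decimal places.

Prior: Beta(12, 11.1).
Data: 2 successes in 8 trials (from the sequence). The binomial likelihood contributes p^2(1−p)^6, so the posterior is Beta(12+2, 11.1+6) = Beta(14, 17.1).
For Beta(a, b) with a, b > 1 the mode is (a−1)/(a+b−2) = 13/29.1 ≈ 0.447.

p̂_MAP = 0.447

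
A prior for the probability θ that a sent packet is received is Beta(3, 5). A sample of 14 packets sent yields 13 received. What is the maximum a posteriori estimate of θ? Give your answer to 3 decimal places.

Prior: Beta(3, 5).
Data: 13 successes in 14 trials. The binomial likelihood contributes θ^13(1−θ)^1, so the posterior is Beta(3+13, 5+1) = Beta(16, 6).
For Beta(a, b) with a, b > 1 the mode is (a−1)/(a+b−2) = 15/20 ≈ 0.750.

θ̂_MAP = 0.750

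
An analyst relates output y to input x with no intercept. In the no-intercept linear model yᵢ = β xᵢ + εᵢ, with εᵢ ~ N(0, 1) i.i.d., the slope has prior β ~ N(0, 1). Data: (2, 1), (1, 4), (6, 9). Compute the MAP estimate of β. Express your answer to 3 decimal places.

log p(β | y) = −Σ(yᵢ − βxᵢ)²/(2·1) − β²/(2·1) + const.
Setting the derivative to zero: Σxᵢ(yᵢ − βxᵢ)/1 − β/1 = 0, so β = Σxᵢyᵢ / (Σxᵢ² + σ²/τ²).
Σxᵢyᵢ = 2·1 + 1·4 + 6·9 = 60; Σxᵢ² = 41; σ²/τ² = 1.
β̂_MAP = 60 / (41 + 1) = 60/42 ≈ 1.429.

β̂_MAP = 1.429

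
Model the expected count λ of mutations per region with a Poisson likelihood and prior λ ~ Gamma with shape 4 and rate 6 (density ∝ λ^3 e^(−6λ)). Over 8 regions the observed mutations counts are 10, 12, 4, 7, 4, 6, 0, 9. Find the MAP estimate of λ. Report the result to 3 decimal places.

λ̂_MAP = 3.929

Σxᵢ = 10+12+4+7+4+6+0+9 = 52, with n = 8.
Posterior ∝ λ^3e^(−6λ) · λ^52e^(−8λ) = λ^55e^(−14λ), i.e. Gamma(shape=56, rate=14).
The mode of a Gamma(a, b) with a ≥ 1 (shape–rate) is (a−1)/b = 55/14 ≈ 3.929.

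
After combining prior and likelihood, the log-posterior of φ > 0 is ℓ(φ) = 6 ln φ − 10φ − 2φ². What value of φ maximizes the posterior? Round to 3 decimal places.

φ̂_MAP = 0.500

ℓ'(φ) = 6/φ − 10 − 4φ. Setting this to zero and multiplying by φ: 4φ² + 10φ − 6 = 0.
φ = (−10 + √(10² + 4·4·6)) / (2·4) = (−10 + √196) / 8 = (−10 + 14)/8 = 1/2.
ℓ''(φ) = −6/φ² − 4 < 0, confirming a maximum.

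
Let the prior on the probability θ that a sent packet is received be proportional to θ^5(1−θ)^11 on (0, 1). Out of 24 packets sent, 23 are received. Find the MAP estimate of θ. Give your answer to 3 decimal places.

θ̂_MAP = 0.700

The prior density ∝ θ^5(1−θ)^11 is the kernel of Beta(6, 12).
Data: 23 successes in 24 trials. The binomial likelihood contributes θ^23(1−θ)^1, so the posterior is Beta(6+23, 12+1) = Beta(29, 13).
For Beta(a, b) with a, b > 1 the mode is (a−1)/(a+b−2) = 28/40 ≈ 0.700.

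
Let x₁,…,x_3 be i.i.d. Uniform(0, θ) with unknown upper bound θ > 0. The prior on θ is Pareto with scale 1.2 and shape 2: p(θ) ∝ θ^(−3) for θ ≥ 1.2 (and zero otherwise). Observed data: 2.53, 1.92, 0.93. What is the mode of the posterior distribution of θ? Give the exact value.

θ̂_MAP = 2.53

The Uniform(0, θ) likelihood is θ^(−n) for θ ≥ max(xᵢ), zero otherwise. Here max(xᵢ) = 2.53.
Posterior ∝ θ^(−3) · θ^(−3) = θ^(−6) on θ ≥ max(1.2, 2.53) = 2.53.
This density is strictly decreasing in θ, so the posterior mode lies at the lower boundary of the support.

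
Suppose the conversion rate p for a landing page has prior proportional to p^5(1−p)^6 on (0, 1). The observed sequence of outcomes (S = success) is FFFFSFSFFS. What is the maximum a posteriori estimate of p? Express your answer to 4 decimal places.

p̂_MAP = 0.3810

The prior density ∝ p^5(1−p)^6 is the kernel of Beta(6, 7).
Data: 3 successes in 10 trials (from the sequence). The binomial likelihood contributes p^3(1−p)^7, so the posterior is Beta(6+3, 7+7) = Beta(9, 14).
For Beta(a, b) with a, b > 1 the mode is (a−1)/(a+b−2) = 8/21 ≈ 0.3810.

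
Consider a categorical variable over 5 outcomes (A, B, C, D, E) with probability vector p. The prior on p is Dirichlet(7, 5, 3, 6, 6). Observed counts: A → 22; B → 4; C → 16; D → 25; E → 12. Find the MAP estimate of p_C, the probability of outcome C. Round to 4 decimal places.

MAP estimate of p_C = 0.1782

The posterior is Dirichlet(αᵢ + nᵢ) = Dirichlet(29, 9, 19, 31, 18).
For a Dirichlet(a₁,…,a_K) with all aᵢ > 1, the mode has j-th component (aⱼ − 1)/(Σaᵢ − K).
Here Σaᵢ = 106 and K = 5, so p_C = (19 − 1)/(106 − 5) = 18/101 ≈ 0.1782.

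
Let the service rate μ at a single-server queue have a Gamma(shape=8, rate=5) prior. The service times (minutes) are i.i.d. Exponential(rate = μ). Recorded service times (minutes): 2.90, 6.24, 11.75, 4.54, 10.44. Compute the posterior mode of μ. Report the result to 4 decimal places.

μ̂_MAP = 0.2936

The Exponential(rate=μ) likelihood is ∝ μ^n e^(−μΣtᵢ). Here n = 5 and Σtᵢ = 2.90 + 6.24 + 11.75 + 4.54 + 10.44 = 35.87.
Posterior ∝ μ^7e^(−5μ) · μ^5e^(−35.87μ) = μ^12e^(−40.87μ), i.e. Gamma(13, 40.87).
Mode = (a−1)/b = 12/40.87 ≈ 0.2936.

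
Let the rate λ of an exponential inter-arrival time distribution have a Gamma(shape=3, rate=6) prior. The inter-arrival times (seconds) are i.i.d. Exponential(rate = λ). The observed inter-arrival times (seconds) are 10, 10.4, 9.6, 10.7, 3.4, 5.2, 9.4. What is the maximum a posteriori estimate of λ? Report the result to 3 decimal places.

The Exponential(rate=λ) likelihood is ∝ λ^n e^(−λΣtᵢ). Here n = 7 and Σtᵢ = 10 + 10.4 + 9.6 + 10.7 + 3.4 + 5.2 + 9.4 = 58.7.
Posterior ∝ λ^2e^(−6λ) · λ^7e^(−58.7λ) = λ^9e^(−64.7λ), i.e. Gamma(10, 64.7).
Mode = (a−1)/b = 9/64.7 ≈ 0.139.

λ̂_MAP = 0.139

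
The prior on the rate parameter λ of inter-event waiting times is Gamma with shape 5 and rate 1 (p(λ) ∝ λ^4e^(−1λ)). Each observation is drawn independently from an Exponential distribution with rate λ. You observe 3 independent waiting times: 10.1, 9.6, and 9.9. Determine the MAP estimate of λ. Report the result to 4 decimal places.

λ̂_MAP = 0.2288

The Exponential(rate=λ) likelihood is ∝ λ^n e^(−λΣtᵢ). Here n = 3 and Σtᵢ = 10.1 + 9.6 + 9.9 = 29.6.
Posterior ∝ λ^4e^(−1λ) · λ^3e^(−29.6λ) = λ^7e^(−30.6λ), i.e. Gamma(8, 30.6).
Mode = (a−1)/b = 7/30.6 ≈ 0.2288.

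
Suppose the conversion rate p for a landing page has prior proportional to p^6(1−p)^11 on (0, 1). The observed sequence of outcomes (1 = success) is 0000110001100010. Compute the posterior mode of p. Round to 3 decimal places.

p̂_MAP = 0.333

The prior density ∝ p^6(1−p)^11 is the kernel of Beta(7, 12).
Data: 5 successes in 16 trials (from the sequence). The binomial likelihood contributes p^5(1−p)^11, so the posterior is Beta(7+5, 12+11) = Beta(12, 23).
For Beta(a, b) with a, b > 1 the mode is (a−1)/(a+b−2) = 11/33 ≈ 0.333.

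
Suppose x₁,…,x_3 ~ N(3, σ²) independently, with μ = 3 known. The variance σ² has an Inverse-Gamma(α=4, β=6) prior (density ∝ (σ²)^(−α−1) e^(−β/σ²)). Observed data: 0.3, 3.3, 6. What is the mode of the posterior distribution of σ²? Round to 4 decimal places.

σ̂²_MAP = 2.1831

Sum of squared deviations about the known mean: SS = (0.3−3)² + (3.3−3)² + (6−3)² = 16.38.
The Normal likelihood contributes (σ²)^(−n/2) exp(−SS/(2σ²)), so the posterior is Inverse-Gamma(α + n/2, β + SS/2) = Inverse-Gamma(5.5, 14.19).
The mode of Inverse-Gamma(a, b) is b/(a+1) = 14.19/6.5 ≈ 2.1831.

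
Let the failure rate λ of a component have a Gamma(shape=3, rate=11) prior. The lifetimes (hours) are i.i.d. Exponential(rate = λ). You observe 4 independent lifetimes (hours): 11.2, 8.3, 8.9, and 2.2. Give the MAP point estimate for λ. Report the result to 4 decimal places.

λ̂_MAP = 0.1442

The Exponential(rate=λ) likelihood is ∝ λ^n e^(−λΣtᵢ). Here n = 4 and Σtᵢ = 11.2 + 8.3 + 8.9 + 2.2 = 30.6.
Posterior ∝ λ^2e^(−11λ) · λ^4e^(−30.6λ) = λ^6e^(−41.6λ), i.e. Gamma(7, 41.6).
Mode = (a−1)/b = 6/41.6 ≈ 0.1442.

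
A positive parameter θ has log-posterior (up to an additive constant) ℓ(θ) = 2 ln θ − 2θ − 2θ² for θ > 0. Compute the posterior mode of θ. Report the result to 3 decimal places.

ℓ'(θ) = 2/θ − 2 − 4θ. Setting this to zero and multiplying by θ: 4θ² + 2θ − 2 = 0.
θ = (−2 + √(2² + 4·4·2)) / (2·4) = (−2 + √36) / 8 = (−2 + 6)/8 = 1/2.
ℓ''(θ) = −2/θ² − 4 < 0, confirming a maximum.

θ̂_MAP = 0.500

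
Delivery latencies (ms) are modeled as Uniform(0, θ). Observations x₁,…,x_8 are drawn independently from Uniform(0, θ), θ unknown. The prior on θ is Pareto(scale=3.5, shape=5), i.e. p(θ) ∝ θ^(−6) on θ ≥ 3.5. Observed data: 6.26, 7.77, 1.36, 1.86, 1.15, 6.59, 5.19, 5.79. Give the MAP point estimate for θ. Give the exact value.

θ̂_MAP = 7.77

The Uniform(0, θ) likelihood is θ^(−n) for θ ≥ max(xᵢ), zero otherwise. Here max(xᵢ) = 7.77.
Posterior ∝ θ^(−6) · θ^(−8) = θ^(−14) on θ ≥ max(3.5, 7.77) = 7.77.
This density is strictly decreasing in θ, so the posterior mode lies at the lower boundary of the support.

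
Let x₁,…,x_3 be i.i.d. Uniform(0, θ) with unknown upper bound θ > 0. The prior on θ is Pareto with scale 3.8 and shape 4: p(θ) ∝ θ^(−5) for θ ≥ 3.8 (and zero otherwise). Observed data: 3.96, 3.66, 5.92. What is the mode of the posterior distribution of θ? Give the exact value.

The Uniform(0, θ) likelihood is θ^(−n) for θ ≥ max(xᵢ), zero otherwise. Here max(xᵢ) = 5.92.
Posterior ∝ θ^(−5) · θ^(−3) = θ^(−8) on θ ≥ max(3.8, 5.92) = 5.92.
This density is strictly decreasing in θ, so the posterior mode lies at the lower boundary of the support.

θ̂_MAP = 5.92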